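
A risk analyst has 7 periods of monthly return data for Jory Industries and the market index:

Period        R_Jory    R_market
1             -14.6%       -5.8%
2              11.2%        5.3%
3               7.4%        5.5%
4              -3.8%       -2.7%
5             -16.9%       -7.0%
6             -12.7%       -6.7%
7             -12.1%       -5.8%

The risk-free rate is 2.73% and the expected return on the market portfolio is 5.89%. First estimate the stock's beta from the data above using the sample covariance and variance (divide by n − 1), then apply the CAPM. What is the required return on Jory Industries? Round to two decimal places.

9.01%

Mean R_i = (-14.6 + 11.2 + 7.4 − 3.8 − 16.9 − 12.7 − 12.1) / 7 = -5.9286%
Mean R_m = (-5.8 + 5.3 + 5.5 − 2.7 − 7.0 − 6.7 − 5.8) / 7 = -2.4571%
Σ(R_i − R̄_i)(R_m − R̄_m) = 366.5986  ⇒  Cov = 366.5986 / 6 = 61.0998
Σ(R_m − R̄_m)² = 184.5371  ⇒  Var(R_m) = 184.5371 / 6 = 30.7562
β = Cov / Var(R_m) = 61.0998 / 30.7562 = 1.9866
MRP = 5.89% − 2.73% = 3.16%
E(R) = R_f + β × MRP = 2.73% + 1.9866 × 3.16% = 9.01%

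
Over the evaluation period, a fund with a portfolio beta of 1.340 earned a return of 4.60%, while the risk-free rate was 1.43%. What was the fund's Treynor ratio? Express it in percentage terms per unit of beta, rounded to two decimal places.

2.37%

Treynor = (R_P − R_f) / β_P = (4.60% − 1.43%) / 1.3400 = 3.17% / 1.3400 = 2.37%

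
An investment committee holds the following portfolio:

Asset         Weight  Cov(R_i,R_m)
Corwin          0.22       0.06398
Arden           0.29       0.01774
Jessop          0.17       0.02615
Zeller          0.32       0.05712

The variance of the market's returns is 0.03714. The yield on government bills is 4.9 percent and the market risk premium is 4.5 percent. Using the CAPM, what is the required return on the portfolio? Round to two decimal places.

β_Corwin = 0.06398 / 0.03714 = 1.7227
β_Arden = 0.01774 / 0.03714 = 0.4777
β_Jessop = 0.02615 / 0.03714 = 0.7041
β_Zeller = 0.05712 / 0.03714 = 1.5380
β_P = Σ w_i β_i = 0.22×1.7227 + 0.29×0.4777 + 0.17×0.7041 + 0.32×1.5380 = 1.1294
E(R_P) = R_f + β_P × MRP = 4.9% + 1.1294 × 4.5% = 9.98%

9.98%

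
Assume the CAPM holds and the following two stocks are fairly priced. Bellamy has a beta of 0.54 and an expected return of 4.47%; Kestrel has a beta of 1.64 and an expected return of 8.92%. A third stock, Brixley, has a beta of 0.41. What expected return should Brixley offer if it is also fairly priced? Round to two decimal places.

3.94%

MRP (SML slope) = (8.92% − 4.47%) / (1.64 − 0.54) = 4.45% / 1.10 = 4.0455%
R_f (intercept) = 4.47% − 0.54 × 4.0455% = 2.2854%
E(R_Brixley) = R_f + β × MRP = 2.2854% + 0.41 × 4.0455% = 3.94%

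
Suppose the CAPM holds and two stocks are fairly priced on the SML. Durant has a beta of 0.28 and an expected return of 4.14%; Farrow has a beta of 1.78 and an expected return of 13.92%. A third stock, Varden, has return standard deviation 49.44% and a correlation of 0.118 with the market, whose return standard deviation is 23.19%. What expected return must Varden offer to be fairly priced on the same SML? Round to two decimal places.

MRP = (13.92% − 4.14%) / (1.78 − 0.28) = 6.5200%
R_f = 4.14% − 0.28 × 6.5200% = 2.3144%
β_Varden = ρ·σ_i/σ_m = 0.118 × 49.44 / 23.19 = 0.2516
E(R_Varden) = R_f + β × MRP = 2.3144% + 0.2516 × 6.5200% = 3.95%

3.95%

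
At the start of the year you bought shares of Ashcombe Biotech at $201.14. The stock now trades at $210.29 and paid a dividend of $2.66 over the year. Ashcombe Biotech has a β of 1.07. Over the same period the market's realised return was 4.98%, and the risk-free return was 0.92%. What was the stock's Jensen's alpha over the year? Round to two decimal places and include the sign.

+0.61%

Realised HPR = (P1 + D1 − P0) / P0 = (210.29 + 2.66 − 201.14) / 201.14 = 11.81 / 201.14 = 5.8715%
MRP = 4.98% − 0.92% = 4.06%
CAPM required = R_f + β·MRP = 0.92% + 1.07 × 4.06% = 5.2642%
α = realised − required = 5.8715% − 5.2642% = +0.61%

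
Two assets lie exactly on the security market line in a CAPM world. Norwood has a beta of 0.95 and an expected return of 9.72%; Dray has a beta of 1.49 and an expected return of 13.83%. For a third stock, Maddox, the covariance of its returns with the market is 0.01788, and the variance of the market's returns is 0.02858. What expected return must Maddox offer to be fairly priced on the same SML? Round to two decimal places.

MRP = (13.83% − 9.72%) / (1.49 − 0.95) = 7.6111%
R_f = 9.72% − 0.95 × 7.6111% = 2.4895%
β_Maddox = Cov / Var(R_m) = 0.01788 / 0.02858 = 0.6256
E(R_Maddox) = R_f + β × MRP = 2.4895% + 0.6256 × 7.6111% = 7.25%

7.25%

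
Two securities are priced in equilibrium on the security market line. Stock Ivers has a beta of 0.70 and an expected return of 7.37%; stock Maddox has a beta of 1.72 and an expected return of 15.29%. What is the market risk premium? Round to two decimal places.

Both satisfy E(R) = R_f + β·MRP, so the slope of the SML is
MRP = (15.29% − 7.37%) / (1.72 − 0.70) = 7.92% / 1.02 = 7.7647%

7.76%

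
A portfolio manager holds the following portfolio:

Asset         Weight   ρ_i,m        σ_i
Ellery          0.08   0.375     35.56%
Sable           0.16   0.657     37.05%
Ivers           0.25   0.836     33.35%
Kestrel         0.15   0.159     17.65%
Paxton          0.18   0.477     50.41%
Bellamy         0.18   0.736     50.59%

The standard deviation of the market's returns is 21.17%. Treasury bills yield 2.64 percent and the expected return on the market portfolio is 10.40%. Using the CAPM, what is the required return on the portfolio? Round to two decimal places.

11.21%

β_Ellery = 0.375 × 35.56% / 21.17% = 0.6299
β_Sable = 0.657 × 37.05% / 21.17% = 1.1498
β_Ivers = 0.836 × 33.35% / 21.17% = 1.3170
β_Kestrel = 0.159 × 17.65% / 21.17% = 0.1326
β_Paxton = 0.477 × 50.41% / 21.17% = 1.1358
β_Bellamy = 0.736 × 50.59% / 21.17% = 1.7588
β_P = Σ w_i β_i = 0.08×0.6299 + 0.16×1.1498 + 0.25×1.3170 + 0.15×0.1326 + 0.18×1.1358 + 0.18×1.7588 = 1.1045
MRP = 10.40% − 2.64% = 7.76%
E(R_P) = R_f + β_P × MRP = 2.64% + 1.1045 × 7.76% = 11.21%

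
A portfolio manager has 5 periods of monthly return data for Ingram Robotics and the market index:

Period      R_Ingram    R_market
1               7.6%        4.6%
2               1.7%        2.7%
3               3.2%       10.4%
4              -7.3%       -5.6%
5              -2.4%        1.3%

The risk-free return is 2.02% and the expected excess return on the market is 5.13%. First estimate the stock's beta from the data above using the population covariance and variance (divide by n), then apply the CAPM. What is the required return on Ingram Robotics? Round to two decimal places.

5.97%

Mean R_i = (7.6 + 1.7 + 3.2 − 7.3 − 2.4) / 5 = 0.5600%
Mean R_m = (4.6 + 2.7 + 10.4 − 5.6 + 1.3) / 5 = 2.6800%
Σ(R_i − R̄_i)(R_m − R̄_m) = 103.0860  ⇒  Cov = 103.0860 / 5 = 20.6172
Σ(R_m − R̄_m)² = 133.7480  ⇒  Var(R_m) = 133.7480 / 5 = 26.7496
β = Cov / Var(R_m) = 20.6172 / 26.7496 = 0.7707
E(R) = R_f + β × MRP = 2.02% + 0.7707 × 5.13% = 5.97%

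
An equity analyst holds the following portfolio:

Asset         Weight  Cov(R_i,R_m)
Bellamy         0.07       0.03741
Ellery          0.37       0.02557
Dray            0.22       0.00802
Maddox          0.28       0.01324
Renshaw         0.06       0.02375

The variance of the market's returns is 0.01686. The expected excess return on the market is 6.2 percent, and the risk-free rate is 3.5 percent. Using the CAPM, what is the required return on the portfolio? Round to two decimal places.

10.48%

β_Bellamy = 0.03741 / 0.01686 = 2.2189
β_Ellery = 0.02557 / 0.01686 = 1.5166
β_Dray = 0.00802 / 0.01686 = 0.4757
β_Maddox = 0.01324 / 0.01686 = 0.7853
β_Renshaw = 0.02375 / 0.01686 = 1.4087
β_P = Σ w_i β_i = 0.07×2.2189 + 0.37×1.5166 + 0.22×0.4757 + 0.28×0.7853 + 0.06×1.4087 = 1.1255
E(R_P) = R_f + β_P × MRP = 3.5% + 1.1255 × 6.2% = 10.48%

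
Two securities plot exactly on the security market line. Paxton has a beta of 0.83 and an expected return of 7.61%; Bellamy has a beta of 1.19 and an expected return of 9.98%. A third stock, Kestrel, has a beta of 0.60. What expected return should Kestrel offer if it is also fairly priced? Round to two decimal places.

6.10%

MRP (SML slope) = (9.98% − 7.61%) / (1.19 − 0.83) = 2.37% / 0.36 = 6.5833%
R_f (intercept) = 7.61% − 0.83 × 6.5833% = 2.1459%
E(R_Kestrel) = R_f + β × MRP = 2.1459% + 0.60 × 6.5833% = 6.10%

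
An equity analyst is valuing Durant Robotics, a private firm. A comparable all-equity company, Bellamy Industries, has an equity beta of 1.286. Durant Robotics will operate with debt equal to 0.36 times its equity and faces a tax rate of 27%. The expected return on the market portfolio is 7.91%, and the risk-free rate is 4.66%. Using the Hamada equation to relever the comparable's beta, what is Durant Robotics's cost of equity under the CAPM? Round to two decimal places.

β_L = β_U × [1 + (1 − t)(D/E)] = 1.286 × [1 + (1 − 0.27) × 0.36]
    = 1.286 × [1 + 0.73 × 0.36] = 1.286 × 1.2628 = 1.6240
MRP = 7.91% − 4.66% = 3.25%
E(R) = R_f + β_L × MRP = 4.66% + 1.6240 × 3.25% = 9.94%

9.94%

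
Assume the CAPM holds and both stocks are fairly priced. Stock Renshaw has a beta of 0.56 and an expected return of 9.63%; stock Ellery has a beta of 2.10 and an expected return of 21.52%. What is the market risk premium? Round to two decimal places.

Both satisfy E(R) = R_f + β·MRP, so the slope of the SML is
MRP = (21.52% − 9.63%) / (2.10 − 0.56) = 11.89% / 1.54 = 7.7208%

7.72%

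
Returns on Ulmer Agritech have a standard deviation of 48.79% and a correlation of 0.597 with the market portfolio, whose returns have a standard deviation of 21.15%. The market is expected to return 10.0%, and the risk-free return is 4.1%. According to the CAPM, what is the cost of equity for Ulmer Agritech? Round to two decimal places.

β = ρ × σ_i / σ_m = 0.597 × 48.79% / 21.15% = 1.3772
MRP = 10.0% − 4.1% = 5.90%
E(R) = 4.1% + 1.3772 × 5.9% = 12.23%

12.23%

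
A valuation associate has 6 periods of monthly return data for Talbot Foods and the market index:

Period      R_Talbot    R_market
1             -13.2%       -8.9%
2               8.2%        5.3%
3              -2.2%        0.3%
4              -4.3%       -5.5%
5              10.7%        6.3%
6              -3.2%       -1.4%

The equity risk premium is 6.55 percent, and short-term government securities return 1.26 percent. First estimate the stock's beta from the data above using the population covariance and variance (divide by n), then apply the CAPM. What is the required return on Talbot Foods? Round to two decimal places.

10.64%

Mean R_i = (-13.2 + 8.2 − 2.2 − 4.3 + 10.7 − 3.2) / 6 = -0.6667%
Mean R_m = (-8.9 + 5.3 + 0.3 − 5.5 + 6.3 − 1.4) / 6 = -0.6500%
Σ(R_i − R̄_i)(R_m − R̄_m) = 253.2200  ⇒  Cov = 253.2200 / 6 = 42.2033
Σ(R_m − R̄_m)² = 176.7550  ⇒  Var(R_m) = 176.7550 / 6 = 29.4592
β = Cov / Var(R_m) = 42.2033 / 29.4592 = 1.4326
E(R) = R_f + β × MRP = 1.26% + 1.4326 × 6.55% = 10.64%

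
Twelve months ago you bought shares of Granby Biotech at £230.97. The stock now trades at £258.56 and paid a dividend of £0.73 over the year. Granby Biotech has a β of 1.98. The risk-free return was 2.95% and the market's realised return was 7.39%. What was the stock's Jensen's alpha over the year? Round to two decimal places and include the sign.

Realised HPR = (P1 + D1 − P0) / P0 = (258.56 + 0.73 − 230.97) / 230.97 = 28.32 / 230.97 = 12.2613%
MRP = 7.39% − 2.95% = 4.44%
CAPM required = R_f + β·MRP = 2.95% + 1.98 × 4.44% = 11.7412%
α = realised − required = 12.2613% − 11.7412% = +0.52%

+0.52%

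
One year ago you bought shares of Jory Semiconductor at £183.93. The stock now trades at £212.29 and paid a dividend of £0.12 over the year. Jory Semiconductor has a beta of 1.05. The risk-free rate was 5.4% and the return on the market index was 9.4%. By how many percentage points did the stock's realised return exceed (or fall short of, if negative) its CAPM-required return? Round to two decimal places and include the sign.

Realised HPR = (P1 + D1 − P0) / P0 = (212.29 + 0.12 − 183.93) / 183.93 = 28.48 / 183.93 = 15.4842%
MRP = 9.4% − 5.4% = 4.00%
CAPM required = R_f + β·MRP = 5.4% + 1.05 × 4.0% = 9.6000%
α = realised − required = 15.4842% − 9.6000% = +5.88%

+5.88%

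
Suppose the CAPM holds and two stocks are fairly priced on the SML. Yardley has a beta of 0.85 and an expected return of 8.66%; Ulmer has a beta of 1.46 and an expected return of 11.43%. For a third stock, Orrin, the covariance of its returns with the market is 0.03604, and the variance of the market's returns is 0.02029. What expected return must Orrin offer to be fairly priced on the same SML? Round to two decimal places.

12.87%

MRP = (11.43% − 8.66%) / (1.46 − 0.85) = 4.5410%
R_f = 8.66% − 0.85 × 4.5410% = 4.8002%
β_Orrin = Cov / Var(R_m) = 0.03604 / 0.02029 = 1.7762
E(R_Orrin) = R_f + β × MRP = 4.8002% + 1.7762 × 4.5410% = 12.87%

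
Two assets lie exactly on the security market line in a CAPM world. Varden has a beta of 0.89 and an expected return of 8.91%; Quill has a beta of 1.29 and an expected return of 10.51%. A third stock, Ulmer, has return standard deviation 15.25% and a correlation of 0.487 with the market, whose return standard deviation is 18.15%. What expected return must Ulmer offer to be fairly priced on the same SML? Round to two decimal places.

MRP = (10.51% − 8.91%) / (1.29 − 0.89) = 4.0000%
R_f = 8.91% − 0.89 × 4.0000% = 5.3500%
β_Ulmer = ρ·σ_i/σ_m = 0.487 × 15.25 / 18.15 = 0.4092
E(R_Ulmer) = R_f + β × MRP = 5.3500% + 0.4092 × 4.0000% = 6.99%

6.99%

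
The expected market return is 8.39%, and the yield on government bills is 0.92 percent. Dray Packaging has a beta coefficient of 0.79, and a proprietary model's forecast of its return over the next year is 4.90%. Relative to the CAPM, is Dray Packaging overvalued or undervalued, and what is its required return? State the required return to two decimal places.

MRP = 8.39% − 0.92% = 7.47%
Required return = R_f + β·MRP = 0.92% + 0.79 × 7.47% = 6.82%
Forecast 4.90% < required 6.82% → the stock plots below the SML → overvalued.

Overvalued; required return 6.82%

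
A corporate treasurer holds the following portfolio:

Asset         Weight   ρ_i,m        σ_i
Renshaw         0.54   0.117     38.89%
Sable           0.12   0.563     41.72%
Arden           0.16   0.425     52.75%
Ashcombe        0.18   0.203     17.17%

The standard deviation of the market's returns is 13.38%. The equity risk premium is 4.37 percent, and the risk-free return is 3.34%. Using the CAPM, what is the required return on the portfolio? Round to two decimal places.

β_Renshaw = 0.117 × 38.89% / 13.38% = 0.3401
β_Sable = 0.563 × 41.72% / 13.38% = 1.7555
β_Arden = 0.425 × 52.75% / 13.38% = 1.6755
β_Ashcombe = 0.203 × 17.17% / 13.38% = 0.2605
β_P = Σ w_i β_i = 0.54×0.3401 + 0.12×1.7555 + 0.16×1.6755 + 0.18×0.2605 = 0.7093
E(R_P) = R_f + β_P × MRP = 3.34% + 0.7093 × 4.37% = 6.44%

6.44%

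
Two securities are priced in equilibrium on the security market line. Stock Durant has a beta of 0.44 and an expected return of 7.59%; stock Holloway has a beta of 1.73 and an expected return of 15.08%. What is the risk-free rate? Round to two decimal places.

5.04%

Both satisfy E(R) = R_f + β·MRP, so the slope of the SML is
MRP = (15.08% − 7.59%) / (1.73 − 0.44) = 7.49% / 1.29 = 5.8062%
R_f = E(R_Durant) − β_Durant·MRP = 7.59% − 0.44 × 5.8062% = 5.0353%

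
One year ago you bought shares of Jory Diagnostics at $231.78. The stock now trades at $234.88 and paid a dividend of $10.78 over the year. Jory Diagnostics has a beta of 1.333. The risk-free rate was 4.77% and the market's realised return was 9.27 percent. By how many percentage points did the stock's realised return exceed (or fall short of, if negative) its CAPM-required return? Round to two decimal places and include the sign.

-4.78%

Realised HPR = (P1 + D1 − P0) / P0 = (234.88 + 10.78 − 231.78) / 231.78 = 13.88 / 231.78 = 5.9884%
MRP = 9.27% − 4.77% = 4.50%
CAPM required = R_f + β·MRP = 4.77% + 1.333 × 4.50% = 10.76850%
α = realised − required = 5.9884% − 10.76850% = -4.78%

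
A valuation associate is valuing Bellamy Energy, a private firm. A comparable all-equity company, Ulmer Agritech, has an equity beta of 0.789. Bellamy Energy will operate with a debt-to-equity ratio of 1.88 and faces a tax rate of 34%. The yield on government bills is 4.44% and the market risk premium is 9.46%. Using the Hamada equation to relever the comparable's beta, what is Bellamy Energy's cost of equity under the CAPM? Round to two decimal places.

β_L = β_U × [1 + (1 − t)(D/E)] = 0.789 × [1 + (1 − 0.34) × 1.88]
    = 0.789 × [1 + 0.66 × 1.88] = 0.789 × 2.2408 = 1.7680
E(R) = R_f + β_L × MRP = 4.44% + 1.7680 × 9.46% = 21.17%

21.17%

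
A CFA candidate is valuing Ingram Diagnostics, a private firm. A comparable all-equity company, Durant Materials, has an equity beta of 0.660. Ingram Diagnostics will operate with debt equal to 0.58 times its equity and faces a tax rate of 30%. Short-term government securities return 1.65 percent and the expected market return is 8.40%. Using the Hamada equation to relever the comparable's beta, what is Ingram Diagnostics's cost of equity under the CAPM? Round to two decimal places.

β_L = β_U × [1 + (1 − t)(D/E)] = 0.660 × [1 + (1 − 0.30) × 0.58]
    = 0.660 × [1 + 0.70 × 0.58] = 0.660 × 1.4060 = 0.9280
MRP = 8.40% − 1.65% = 6.75%
E(R) = R_f + β_L × MRP = 1.65% + 0.9280 × 6.75% = 7.91%

7.91%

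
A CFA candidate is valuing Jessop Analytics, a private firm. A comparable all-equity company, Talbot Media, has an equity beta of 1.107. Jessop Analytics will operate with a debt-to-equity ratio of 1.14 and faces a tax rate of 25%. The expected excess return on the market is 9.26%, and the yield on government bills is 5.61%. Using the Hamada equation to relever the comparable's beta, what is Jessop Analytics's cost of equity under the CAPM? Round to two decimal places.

β_L = β_U × [1 + (1 − t)(D/E)] = 1.107 × [1 + (1 − 0.25) × 1.14]
    = 1.107 × [1 + 0.75 × 1.14] = 1.107 × 1.8550 = 2.0535
E(R) = R_f + β_L × MRP = 5.61% + 2.0535 × 9.26% = 24.63%

24.63%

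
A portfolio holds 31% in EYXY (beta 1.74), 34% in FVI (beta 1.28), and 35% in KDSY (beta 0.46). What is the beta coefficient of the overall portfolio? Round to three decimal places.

1.136

β_P = Σ w_i β_i = 0.31×1.74 + 0.34×1.28 + 0.35×0.46 = 1.1356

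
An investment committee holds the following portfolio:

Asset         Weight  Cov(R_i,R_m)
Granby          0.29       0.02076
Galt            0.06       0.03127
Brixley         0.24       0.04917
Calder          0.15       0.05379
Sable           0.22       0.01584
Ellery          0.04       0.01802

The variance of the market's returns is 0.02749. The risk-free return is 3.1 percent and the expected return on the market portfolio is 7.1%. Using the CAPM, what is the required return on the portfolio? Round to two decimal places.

β_Granby = 0.02076 / 0.02749 = 0.7552
β_Galt = 0.03127 / 0.02749 = 1.1375
β_Brixley = 0.04917 / 0.02749 = 1.7887
β_Calder = 0.05379 / 0.02749 = 1.9567
β_Sable = 0.01584 / 0.02749 = 0.5762
β_Ellery = 0.01802 / 0.02749 = 0.6555
β_P = Σ w_i β_i = 0.29×0.7552 + 0.06×1.1375 + 0.24×1.7887 + 0.15×1.9567 + 0.22×0.5762 + 0.04×0.6555 = 1.1630
MRP = 7.1% − 3.1% = 4.00%
E(R_P) = R_f + β_P × MRP = 3.1% + 1.1630 × 4.0% = 7.75%

7.75%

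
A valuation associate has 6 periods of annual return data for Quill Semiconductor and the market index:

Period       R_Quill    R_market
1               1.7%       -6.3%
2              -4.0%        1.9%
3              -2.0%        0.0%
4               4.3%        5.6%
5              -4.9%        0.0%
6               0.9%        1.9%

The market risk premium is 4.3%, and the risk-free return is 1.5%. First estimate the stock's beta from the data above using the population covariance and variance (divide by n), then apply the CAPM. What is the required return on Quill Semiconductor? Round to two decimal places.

Mean R_i = (1.7 − 4.0 − 2.0 + 4.3 − 4.9 + 0.9) / 6 = -0.6667%
Mean R_m = (-6.3 + 1.9 + 0.0 + 5.6 + 0.0 + 1.9) / 6 = 0.5167%
Σ(R_i − R̄_i)(R_m − R̄_m) = 9.5467  ⇒  Cov = 9.5467 / 6 = 1.5911
Σ(R_m − R̄_m)² = 76.6683  ⇒  Var(R_m) = 76.6683 / 6 = 12.7781
β = Cov / Var(R_m) = 1.5911 / 12.7781 = 0.1245
E(R) = R_f + β × MRP = 1.5% + 0.1245 × 4.3% = 2.04%

2.04%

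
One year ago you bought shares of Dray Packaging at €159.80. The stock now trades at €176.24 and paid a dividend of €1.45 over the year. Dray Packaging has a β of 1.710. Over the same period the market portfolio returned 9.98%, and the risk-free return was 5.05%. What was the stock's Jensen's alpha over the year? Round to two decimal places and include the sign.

-2.29%

Realised HPR = (P1 + D1 − P0) / P0 = (176.24 + 1.45 − 159.80) / 159.80 = 17.89 / 159.80 = 11.1952%
MRP = 9.98% − 5.05% = 4.93%
CAPM required = R_f + β·MRP = 5.05% + 1.710 × 4.93% = 13.48030%
α = realised − required = 11.1952% − 13.48030% = -2.29%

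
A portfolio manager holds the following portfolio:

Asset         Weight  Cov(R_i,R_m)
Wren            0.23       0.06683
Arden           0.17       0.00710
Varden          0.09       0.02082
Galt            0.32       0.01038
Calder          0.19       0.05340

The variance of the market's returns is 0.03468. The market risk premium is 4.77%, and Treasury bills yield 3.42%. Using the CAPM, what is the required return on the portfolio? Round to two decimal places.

β_Wren = 0.06683 / 0.03468 = 1.9270
β_Arden = 0.00710 / 0.03468 = 0.2047
β_Varden = 0.02082 / 0.03468 = 0.6003
β_Galt = 0.01038 / 0.03468 = 0.2993
β_Calder = 0.05340 / 0.03468 = 1.5398
β_P = Σ w_i β_i = 0.23×1.9270 + 0.17×0.2047 + 0.09×0.6003 + 0.32×0.2993 + 0.19×1.5398 = 0.9204
E(R_P) = R_f + β_P × MRP = 3.42% + 0.9204 × 4.77% = 7.81%

7.81%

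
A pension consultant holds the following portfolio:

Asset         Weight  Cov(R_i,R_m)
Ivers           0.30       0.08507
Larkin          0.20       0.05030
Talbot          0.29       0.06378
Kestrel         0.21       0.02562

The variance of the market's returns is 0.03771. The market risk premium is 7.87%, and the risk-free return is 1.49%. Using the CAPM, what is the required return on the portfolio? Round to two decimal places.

β_Ivers = 0.08507 / 0.03771 = 2.2559
β_Larkin = 0.05030 / 0.03771 = 1.3339
β_Talbot = 0.06378 / 0.03771 = 1.6913
β_Kestrel = 0.02562 / 0.03771 = 0.6794
β_P = Σ w_i β_i = 0.30×2.2559 + 0.20×1.3339 + 0.29×1.6913 + 0.21×0.6794 = 1.5767
E(R_P) = R_f + β_P × MRP = 1.49% + 1.5767 × 7.87% = 13.90%

13.90%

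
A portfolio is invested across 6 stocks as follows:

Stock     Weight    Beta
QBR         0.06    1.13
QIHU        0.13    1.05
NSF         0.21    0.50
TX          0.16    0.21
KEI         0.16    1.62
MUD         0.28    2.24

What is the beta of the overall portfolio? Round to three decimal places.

β_P = Σ w_i β_i = 0.06×1.13 + 0.13×1.05 + 0.21×0.50 + 0.16×0.21 + 0.16×1.62 + 0.28×2.24 = 1.2293

1.229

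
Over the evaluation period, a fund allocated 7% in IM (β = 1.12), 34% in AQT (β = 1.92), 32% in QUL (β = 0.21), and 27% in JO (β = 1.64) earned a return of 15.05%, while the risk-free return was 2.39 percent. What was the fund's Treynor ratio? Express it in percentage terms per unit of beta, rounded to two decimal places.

10.20%

β_P = 0.07×1.12 + 0.34×1.92 + 0.32×0.21 + 0.27×1.64 = 1.2412
Treynor = (R_P − R_f) / β_P = (15.05% − 2.39%) / 1.2412 = 12.66% / 1.2412 = 10.20%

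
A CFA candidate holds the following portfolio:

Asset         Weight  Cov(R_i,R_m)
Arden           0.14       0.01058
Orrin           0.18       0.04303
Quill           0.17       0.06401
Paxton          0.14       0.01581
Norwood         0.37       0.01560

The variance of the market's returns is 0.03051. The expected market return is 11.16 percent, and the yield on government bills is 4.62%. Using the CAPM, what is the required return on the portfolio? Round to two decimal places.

10.64%

β_Arden = 0.01058 / 0.03051 = 0.3468
β_Orrin = 0.04303 / 0.03051 = 1.4104
β_Quill = 0.06401 / 0.03051 = 2.0980
β_Paxton = 0.01581 / 0.03051 = 0.5182
β_Norwood = 0.01560 / 0.03051 = 0.5113
β_P = Σ w_i β_i = 0.14×0.3468 + 0.18×1.4104 + 0.17×2.0980 + 0.14×0.5182 + 0.37×0.5113 = 0.9208
MRP = 11.16% − 4.62% = 6.54%
E(R_P) = R_f + β_P × MRP = 4.62% + 0.9208 × 6.54% = 10.64%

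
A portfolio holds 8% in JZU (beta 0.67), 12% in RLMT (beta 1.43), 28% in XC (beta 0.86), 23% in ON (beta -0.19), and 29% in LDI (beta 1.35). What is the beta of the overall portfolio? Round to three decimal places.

0.814

β_P = Σ w_i β_i = 0.08×0.67 + 0.12×1.43 + 0.28×0.86 + 0.23×-0.19 + 0.29×1.35 = 0.8138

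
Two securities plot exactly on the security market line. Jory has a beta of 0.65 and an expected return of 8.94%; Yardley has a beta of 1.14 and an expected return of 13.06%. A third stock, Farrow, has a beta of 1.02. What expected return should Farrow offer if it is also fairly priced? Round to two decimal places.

12.05%

MRP (SML slope) = (13.06% − 8.94%) / (1.14 − 0.65) = 4.12% / 0.49 = 8.4082%
R_f (intercept) = 8.94% − 0.65 × 8.4082% = 3.4747%
E(R_Farrow) = R_f + β × MRP = 3.4747% + 1.02 × 8.4082% = 12.05%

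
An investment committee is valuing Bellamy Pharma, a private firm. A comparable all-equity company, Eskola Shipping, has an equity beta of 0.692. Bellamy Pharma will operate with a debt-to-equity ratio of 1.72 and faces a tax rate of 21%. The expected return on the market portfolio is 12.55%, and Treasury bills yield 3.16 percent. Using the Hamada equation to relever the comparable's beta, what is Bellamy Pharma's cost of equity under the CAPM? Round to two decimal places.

β_L = β_U × [1 + (1 − t)(D/E)] = 0.692 × [1 + (1 − 0.21) × 1.72]
    = 0.692 × [1 + 0.79 × 1.72] = 0.692 × 2.3588 = 1.6323
MRP = 12.55% − 3.16% = 9.39%
E(R) = R_f + β_L × MRP = 3.16% + 1.6323 × 9.39% = 18.49%

18.49%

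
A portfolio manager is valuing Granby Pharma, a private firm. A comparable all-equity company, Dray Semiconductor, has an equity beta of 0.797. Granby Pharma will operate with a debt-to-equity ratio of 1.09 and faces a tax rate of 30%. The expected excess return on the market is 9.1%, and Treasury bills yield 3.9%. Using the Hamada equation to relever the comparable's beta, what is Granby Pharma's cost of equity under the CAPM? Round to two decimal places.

β_L = β_U × [1 + (1 − t)(D/E)] = 0.797 × [1 + (1 − 0.30) × 1.09]
    = 0.797 × [1 + 0.70 × 1.09] = 0.797 × 1.7630 = 1.4051
E(R) = R_f + β_L × MRP = 3.9% + 1.4051 × 9.1% = 16.69%

16.69%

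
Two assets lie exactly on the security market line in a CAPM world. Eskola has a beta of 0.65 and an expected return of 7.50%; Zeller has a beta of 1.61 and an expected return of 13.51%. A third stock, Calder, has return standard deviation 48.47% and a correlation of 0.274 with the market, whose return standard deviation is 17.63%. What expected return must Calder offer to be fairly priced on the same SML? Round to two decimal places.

MRP = (13.51% − 7.50%) / (1.61 − 0.65) = 6.2604%
R_f = 7.50% − 0.65 × 6.2604% = 3.4307%
β_Calder = ρ·σ_i/σ_m = 0.274 × 48.47 / 17.63 = 0.7533
E(R_Calder) = R_f + β × MRP = 3.4307% + 0.7533 × 6.2604% = 8.15%

8.15%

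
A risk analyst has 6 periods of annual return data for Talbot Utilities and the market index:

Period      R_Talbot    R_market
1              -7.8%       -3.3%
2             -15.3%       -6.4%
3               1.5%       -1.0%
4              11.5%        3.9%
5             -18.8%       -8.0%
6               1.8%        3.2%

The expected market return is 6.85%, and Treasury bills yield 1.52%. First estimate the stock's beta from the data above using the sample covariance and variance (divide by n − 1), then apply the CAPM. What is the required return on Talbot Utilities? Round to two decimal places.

Mean R_i = (-7.8 − 15.3 + 1.5 + 11.5 − 18.8 + 1.8) / 6 = -4.5167%
Mean R_m = (-3.3 − 6.4 − 1.0 + 3.9 − 8.0 + 3.2) / 6 = -1.9333%
Σ(R_i − R̄_i)(R_m − R̄_m) = 270.7767  ⇒  Cov = 270.7767 / 5 = 54.1553
Σ(R_m − R̄_m)² = 119.8733  ⇒  Var(R_m) = 119.8733 / 5 = 23.9747
β = Cov / Var(R_m) = 54.1553 / 23.9747 = 2.2589
MRP = 6.85% − 1.52% = 5.33%
E(R) = R_f + β × MRP = 1.52% + 2.2589 × 5.33% = 13.56%

13.56%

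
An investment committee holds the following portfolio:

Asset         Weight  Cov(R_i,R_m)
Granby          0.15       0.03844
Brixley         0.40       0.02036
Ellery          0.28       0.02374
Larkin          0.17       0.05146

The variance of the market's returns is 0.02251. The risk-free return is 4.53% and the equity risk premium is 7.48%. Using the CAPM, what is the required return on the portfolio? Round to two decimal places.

β_Granby = 0.03844 / 0.02251 = 1.7077
β_Brixley = 0.02036 / 0.02251 = 0.9045
β_Ellery = 0.02374 / 0.02251 = 1.0546
β_Larkin = 0.05146 / 0.02251 = 2.2861
β_P = Σ w_i β_i = 0.15×1.7077 + 0.40×0.9045 + 0.28×1.0546 + 0.17×2.2861 = 1.3019
E(R_P) = R_f + β_P × MRP = 4.53% + 1.3019 × 7.48% = 14.27%

14.27%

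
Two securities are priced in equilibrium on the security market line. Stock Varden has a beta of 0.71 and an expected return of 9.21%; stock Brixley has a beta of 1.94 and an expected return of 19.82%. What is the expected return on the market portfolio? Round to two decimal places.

11.71%

Both satisfy E(R) = R_f + β·MRP, so the slope of the SML is
MRP = (19.82% − 9.21%) / (1.94 − 0.71) = 10.61% / 1.23 = 8.6260%
R_f = E(R_Varden) − β_Varden·MRP = 9.21% − 0.71 × 8.6260% = 3.0855%
E(R_m) = R_f + MRP = 3.0855% + 8.6260% = 11.71%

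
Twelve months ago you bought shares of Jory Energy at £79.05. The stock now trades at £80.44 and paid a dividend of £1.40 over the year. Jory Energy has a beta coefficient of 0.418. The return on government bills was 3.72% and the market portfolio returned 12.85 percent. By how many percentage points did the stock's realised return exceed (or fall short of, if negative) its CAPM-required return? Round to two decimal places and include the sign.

Realised HPR = (P1 + D1 − P0) / P0 = (80.44 + 1.40 − 79.05) / 79.05 = 2.79 / 79.05 = 3.5294%
MRP = 12.85% − 3.72% = 9.13%
CAPM required = R_f + β·MRP = 3.72% + 0.418 × 9.13% = 7.53634%
α = realised − required = 3.5294% − 7.53634% = -4.01%

-4.01%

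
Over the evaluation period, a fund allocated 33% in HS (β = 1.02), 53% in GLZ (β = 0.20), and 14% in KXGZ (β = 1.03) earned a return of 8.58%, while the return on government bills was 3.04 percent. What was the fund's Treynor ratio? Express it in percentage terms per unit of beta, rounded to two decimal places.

β_P = 0.33×1.02 + 0.53×0.20 + 0.14×1.03 = 0.5868
Treynor = (R_P − R_f) / β_P = (8.58% − 3.04%) / 0.5868 = 5.54% / 0.5868 = 9.44%

9.44%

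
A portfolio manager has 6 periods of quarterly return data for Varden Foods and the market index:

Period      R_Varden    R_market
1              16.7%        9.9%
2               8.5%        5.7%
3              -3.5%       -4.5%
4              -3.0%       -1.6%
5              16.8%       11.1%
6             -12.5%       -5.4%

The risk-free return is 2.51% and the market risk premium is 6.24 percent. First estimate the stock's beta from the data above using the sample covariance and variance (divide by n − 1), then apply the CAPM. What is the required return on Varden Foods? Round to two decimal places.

12.55%

Mean R_i = (16.7 + 8.5 − 3.5 − 3.0 + 16.8 − 12.5) / 6 = 3.8333%
Mean R_m = (9.9 + 5.7 − 4.5 − 1.6 + 11.1 − 5.4) / 6 = 2.5333%
Σ(R_i − R̄_i)(R_m − R̄_m) = 430.0433  ⇒  Cov = 430.0433 / 5 = 86.0087
Σ(R_m − R̄_m)² = 267.1733  ⇒  Var(R_m) = 267.1733 / 5 = 53.4347
β = Cov / Var(R_m) = 86.0087 / 53.4347 = 1.6096
E(R) = R_f + β × MRP = 2.51% + 1.6096 × 6.24% = 12.55%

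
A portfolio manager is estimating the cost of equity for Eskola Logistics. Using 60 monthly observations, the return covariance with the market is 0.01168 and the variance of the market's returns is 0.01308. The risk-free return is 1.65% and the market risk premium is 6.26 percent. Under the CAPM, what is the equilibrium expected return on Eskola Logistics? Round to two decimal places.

7.24%

β = Cov(R_i, R_m) / Var(R_m) = 0.01168 / 0.01308 = 0.8930
E(R) = R_f + β × MRP = 1.65% + 0.8930 × 6.26% = 7.24%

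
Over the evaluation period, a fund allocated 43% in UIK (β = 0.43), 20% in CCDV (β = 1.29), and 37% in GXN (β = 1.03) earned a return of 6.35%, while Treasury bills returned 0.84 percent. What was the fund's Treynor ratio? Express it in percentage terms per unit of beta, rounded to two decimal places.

6.69%

β_P = 0.43×0.43 + 0.20×1.29 + 0.37×1.03 = 0.8240
Treynor = (R_P − R_f) / β_P = (6.35% − 0.84%) / 0.8240 = 5.51% / 0.8240 = 6.69%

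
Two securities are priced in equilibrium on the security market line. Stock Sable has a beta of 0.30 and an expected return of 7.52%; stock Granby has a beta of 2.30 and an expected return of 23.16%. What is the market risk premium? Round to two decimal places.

Both satisfy E(R) = R_f + β·MRP, so the slope of the SML is
MRP = (23.16% − 7.52%) / (2.30 − 0.30) = 15.64% / 2.00 = 7.8200%

7.82%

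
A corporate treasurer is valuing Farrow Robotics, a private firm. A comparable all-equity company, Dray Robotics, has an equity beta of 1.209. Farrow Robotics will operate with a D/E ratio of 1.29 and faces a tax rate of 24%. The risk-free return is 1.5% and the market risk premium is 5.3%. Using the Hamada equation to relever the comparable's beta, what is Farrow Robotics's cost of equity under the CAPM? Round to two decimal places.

β_L = β_U × [1 + (1 − t)(D/E)] = 1.209 × [1 + (1 − 0.24) × 1.29]
    = 1.209 × [1 + 0.76 × 1.29] = 1.209 × 1.9804 = 2.3943
E(R) = R_f + β_L × MRP = 1.5% + 2.3943 × 5.3% = 14.19%

14.19%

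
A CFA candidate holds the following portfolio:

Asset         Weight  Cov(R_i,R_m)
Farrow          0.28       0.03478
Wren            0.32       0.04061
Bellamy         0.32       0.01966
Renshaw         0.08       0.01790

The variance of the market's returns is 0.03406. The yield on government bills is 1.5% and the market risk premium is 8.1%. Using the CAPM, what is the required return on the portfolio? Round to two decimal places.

β_Farrow = 0.03478 / 0.03406 = 1.0211
β_Wren = 0.04061 / 0.03406 = 1.1923
β_Bellamy = 0.01966 / 0.03406 = 0.5772
β_Renshaw = 0.01790 / 0.03406 = 0.5255
β_P = Σ w_i β_i = 0.28×1.0211 + 0.32×1.1923 + 0.32×0.5772 + 0.08×0.5255 = 0.8942
E(R_P) = R_f + β_P × MRP = 1.5% + 0.8942 × 8.1% = 8.74%

8.74%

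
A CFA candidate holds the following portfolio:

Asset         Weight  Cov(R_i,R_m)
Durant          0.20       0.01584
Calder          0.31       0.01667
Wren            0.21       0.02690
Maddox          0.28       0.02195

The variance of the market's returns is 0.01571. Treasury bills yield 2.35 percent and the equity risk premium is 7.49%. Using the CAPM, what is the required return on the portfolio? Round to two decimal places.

11.95%

β_Durant = 0.01584 / 0.01571 = 1.0083
β_Calder = 0.01667 / 0.01571 = 1.0611
β_Wren = 0.02690 / 0.01571 = 1.7123
β_Maddox = 0.02195 / 0.01571 = 1.3972
β_P = Σ w_i β_i = 0.20×1.0083 + 0.31×1.0611 + 0.21×1.7123 + 0.28×1.3972 = 1.2814
E(R_P) = R_f + β_P × MRP = 2.35% + 1.2814 × 7.49% = 11.95%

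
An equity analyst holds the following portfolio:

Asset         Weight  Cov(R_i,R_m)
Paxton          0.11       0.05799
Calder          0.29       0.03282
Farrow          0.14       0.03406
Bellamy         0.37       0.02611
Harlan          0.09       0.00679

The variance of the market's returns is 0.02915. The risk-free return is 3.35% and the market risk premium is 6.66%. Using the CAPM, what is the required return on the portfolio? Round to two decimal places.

β_Paxton = 0.05799 / 0.02915 = 1.9894
β_Calder = 0.03282 / 0.02915 = 1.1259
β_Farrow = 0.03406 / 0.02915 = 1.1684
β_Bellamy = 0.02611 / 0.02915 = 0.8957
β_Harlan = 0.00679 / 0.02915 = 0.2329
β_P = Σ w_i β_i = 0.11×1.9894 + 0.29×1.1259 + 0.14×1.1684 + 0.37×0.8957 + 0.09×0.2329 = 1.0613
E(R_P) = R_f + β_P × MRP = 3.35% + 1.0613 × 6.66% = 10.42%

10.42%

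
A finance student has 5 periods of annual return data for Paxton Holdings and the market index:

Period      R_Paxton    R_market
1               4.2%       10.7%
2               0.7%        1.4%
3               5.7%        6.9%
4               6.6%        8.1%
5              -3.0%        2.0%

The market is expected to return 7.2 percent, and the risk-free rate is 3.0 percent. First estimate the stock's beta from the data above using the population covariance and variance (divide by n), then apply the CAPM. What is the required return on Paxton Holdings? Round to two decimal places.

Mean R_i = (4.2 + 0.7 + 5.7 + 6.6 − 3.0) / 5 = 2.8400%
Mean R_m = (10.7 + 1.4 + 6.9 + 8.1 + 2.0) / 5 = 5.8200%
Σ(R_i − R̄_i)(R_m − R̄_m) = 50.0660  ⇒  Cov = 50.0660 / 5 = 10.0132
Σ(R_m − R̄_m)² = 64.3080  ⇒  Var(R_m) = 64.3080 / 5 = 12.8616
β = Cov / Var(R_m) = 10.0132 / 12.8616 = 0.7785
MRP = 7.2% − 3.0% = 4.20%
E(R) = R_f + β × MRP = 3.0% + 0.7785 × 4.2% = 6.27%

6.27%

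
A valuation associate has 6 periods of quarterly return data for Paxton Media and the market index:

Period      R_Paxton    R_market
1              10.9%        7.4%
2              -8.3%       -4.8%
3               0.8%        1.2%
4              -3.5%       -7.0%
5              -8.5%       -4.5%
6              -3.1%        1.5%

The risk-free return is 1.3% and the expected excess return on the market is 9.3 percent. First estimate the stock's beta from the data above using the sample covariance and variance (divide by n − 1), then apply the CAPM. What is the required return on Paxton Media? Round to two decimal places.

Mean R_i = (10.9 − 8.3 + 0.8 − 3.5 − 8.5 − 3.1) / 6 = -1.9500%
Mean R_m = (7.4 − 4.8 + 1.2 − 7.0 − 4.5 + 1.5) / 6 = -1.0333%
Σ(R_i − R̄_i)(R_m − R̄_m) = 167.4700  ⇒  Cov = 167.4700 / 5 = 33.4940
Σ(R_m − R̄_m)² = 144.3333  ⇒  Var(R_m) = 144.3333 / 5 = 28.8667
β = Cov / Var(R_m) = 33.4940 / 28.8667 = 1.1603
E(R) = R_f + β × MRP = 1.3% + 1.1603 × 9.3% = 12.09%

12.09%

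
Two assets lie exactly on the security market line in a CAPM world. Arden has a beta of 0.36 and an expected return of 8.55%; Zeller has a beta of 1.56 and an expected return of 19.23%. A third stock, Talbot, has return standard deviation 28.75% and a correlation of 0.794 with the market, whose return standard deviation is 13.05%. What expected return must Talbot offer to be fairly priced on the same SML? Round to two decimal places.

MRP = (19.23% − 8.55%) / (1.56 − 0.36) = 8.9000%
R_f = 8.55% − 0.36 × 8.9000% = 5.3460%
β_Talbot = ρ·σ_i/σ_m = 0.794 × 28.75 / 13.05 = 1.7492
E(R_Talbot) = R_f + β × MRP = 5.3460% + 1.7492 × 8.9000% = 20.91%

20.91%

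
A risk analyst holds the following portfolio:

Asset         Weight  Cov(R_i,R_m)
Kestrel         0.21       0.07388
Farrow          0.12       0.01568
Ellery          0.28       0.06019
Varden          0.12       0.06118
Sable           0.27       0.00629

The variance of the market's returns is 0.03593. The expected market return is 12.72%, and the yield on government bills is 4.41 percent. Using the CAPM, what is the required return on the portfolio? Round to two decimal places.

β_Kestrel = 0.07388 / 0.03593 = 2.0562
β_Farrow = 0.01568 / 0.03593 = 0.4364
β_Ellery = 0.06019 / 0.03593 = 1.6752
β_Varden = 0.06118 / 0.03593 = 1.7028
β_Sable = 0.00629 / 0.03593 = 0.1751
β_P = Σ w_i β_i = 0.21×2.0562 + 0.12×0.4364 + 0.28×1.6752 + 0.12×1.7028 + 0.27×0.1751 = 1.2048
MRP = 12.72% − 4.41% = 8.31%
E(R_P) = R_f + β_P × MRP = 4.41% + 1.2048 × 8.31% = 14.42%

14.42%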